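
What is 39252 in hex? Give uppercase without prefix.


39252 = 9954 hex

9954


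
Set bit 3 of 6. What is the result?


6 | (1 << 3) = 6 | 8 = 14

14


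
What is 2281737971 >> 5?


0b10001000000000001000111011110011 >> 5 = 0b100010000000000010001110111 = 71304311

71304311


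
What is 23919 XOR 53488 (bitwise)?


0b101110101101111 ^ 0b1101000011110000 = 0b1000110110011111 = 36255

36255


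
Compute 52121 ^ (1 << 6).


52121 ^ (1 << 6) = 52121 ^ 64 = 52185

52185


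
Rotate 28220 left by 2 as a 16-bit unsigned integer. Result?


Rotate 0b110111000111100 left by 2 (16-bit) = 0b1011100011110001 = 47345

47345


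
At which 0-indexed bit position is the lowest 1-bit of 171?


0b10101011. Lowest set bit at position 0

0


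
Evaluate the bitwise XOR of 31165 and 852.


0b111100110111101 ^ 0b1101010100 = 0b111101011101001 = 31465

31465


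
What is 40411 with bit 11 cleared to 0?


40411 & ~(1 << 11) = 38363

38363


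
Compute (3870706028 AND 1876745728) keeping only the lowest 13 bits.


Step 1: 3870706028 & 1876745728 = 1720993792
Step 2: 1720993792 & 8191 = 2048

2048


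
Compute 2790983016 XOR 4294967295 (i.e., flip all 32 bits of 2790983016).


2790983016 ^ 4294967295 = 1503984279

1503984279


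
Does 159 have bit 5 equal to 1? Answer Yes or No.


0b10011111, bit 5 = 0. No

No


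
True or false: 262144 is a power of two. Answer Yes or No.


0b1000000000000000000. Only one bit set => Yes

Yes


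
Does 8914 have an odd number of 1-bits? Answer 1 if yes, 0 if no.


0b10001011010010 has 6 ones => parity 0

0


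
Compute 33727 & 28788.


0b1000001110111111 & 0b111000001110100 = 0b110100 = 52

52


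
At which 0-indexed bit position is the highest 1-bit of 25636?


0b110010000100100. Highest set bit at position 14

14


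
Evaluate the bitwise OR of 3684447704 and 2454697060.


0b11011011100111000011010111011000 | 0b10010010010011111011010001100100 = 0b11011011110111111011010111111100 = 3688871420

3688871420


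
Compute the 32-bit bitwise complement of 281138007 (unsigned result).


~0b10000110000011101001101010111 = 0b11101111001111100010110010101000 = 4013829288 (32-bit unsigned)

4013829288


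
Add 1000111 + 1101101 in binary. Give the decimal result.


1000111 + 1101101 = 10110100 = 180

180


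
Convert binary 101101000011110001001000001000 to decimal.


101101000011110001001000001000 in decimal = 755962376

755962376


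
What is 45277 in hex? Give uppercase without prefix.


45277 = B0DD hex

B0DD


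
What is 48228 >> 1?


0b1011110001100100 >> 1 = 0b101111000110010 = 24114

24114


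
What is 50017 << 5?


0b1100001101100001 << 5 = 0b110000110110000100000 = 1600544

1600544


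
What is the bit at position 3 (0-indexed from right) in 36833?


0b1000111111100001, position 3 = 0

0


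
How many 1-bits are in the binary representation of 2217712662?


0b10000100001011111001110000010110 has 14 set bits

14


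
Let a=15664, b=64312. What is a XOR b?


15664 ^ 64312 = 50696

50696


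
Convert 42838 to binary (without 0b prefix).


42838 = 1010011101010110 in binary

1010011101010110


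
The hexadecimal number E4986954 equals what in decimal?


E4986954 hex = 3835193684 decimal

3835193684


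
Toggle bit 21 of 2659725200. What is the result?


2659725200 ^ (1 << 21) = 2659725200 ^ 2097152 = 2661822352

2661822352


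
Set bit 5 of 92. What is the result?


92 | (1 << 5) = 92 | 32 = 124

124


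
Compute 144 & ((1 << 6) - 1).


144 & 63 = 16

16


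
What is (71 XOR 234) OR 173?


Step 1: 71 ^ 234 = 173
Step 2: 173 | 173 = 173

173


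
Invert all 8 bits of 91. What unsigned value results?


91 ^ 255 = 164

164


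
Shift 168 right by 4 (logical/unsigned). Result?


0b10101000 >> 4 = 0b1010 = 10

10


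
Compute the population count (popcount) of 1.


0b1 has 1 set bits

1


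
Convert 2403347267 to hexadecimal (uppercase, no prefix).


2403347267 = 8F402B43 hex

8F402B43


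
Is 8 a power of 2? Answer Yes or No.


0b1000. Only one bit set => Yes

Yes


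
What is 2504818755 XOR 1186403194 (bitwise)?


0b10010101010011001000000001000011 ^ 0b1000110101101110001001101111010 = 0b11010011111110111001001100111001 = 3556479801

3556479801


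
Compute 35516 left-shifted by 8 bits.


0b1000101010111100 << 8 = 0b100010101011110000000000 = 9092096

9092096


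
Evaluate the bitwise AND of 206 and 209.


0b11001110 & 0b11010001 = 0b11000000 = 192

192


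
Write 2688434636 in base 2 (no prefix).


2688434636 = 10100000001111100100000111001100 in binary

10100000001111100100000111001100


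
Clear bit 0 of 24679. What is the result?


24679 & ~(1 << 0) = 24678

24678


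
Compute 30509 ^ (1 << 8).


30509 ^ (1 << 8) = 30509 ^ 256 = 30253

30253


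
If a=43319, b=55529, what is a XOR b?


43319 ^ 55529 = 29150

29150


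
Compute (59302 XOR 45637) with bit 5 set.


Step 1: 59302 ^ 45637 = 21987
Step 2: 21987 | (1 << 5) = 21987 | 32 = 21987

21987


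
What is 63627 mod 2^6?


63627 & 63 = 11

11


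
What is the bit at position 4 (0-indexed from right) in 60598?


0b1110110010110110, position 4 = 1

1


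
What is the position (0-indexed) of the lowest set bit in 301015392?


0b10001111100010010000101100000. Lowest set bit at position 5

5


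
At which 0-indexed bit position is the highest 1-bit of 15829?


0b11110111010101. Highest set bit at position 13

13


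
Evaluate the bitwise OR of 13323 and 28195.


0b11010000001011 | 0b110111000100011 = 0b111111000101011 = 32299

32299


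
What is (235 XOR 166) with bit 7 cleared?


Step 1: 235 ^ 166 = 77
Step 2: 77 & ~(1 << 7) = 77

77


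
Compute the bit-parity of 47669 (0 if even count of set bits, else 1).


0b1011101000110101 has 9 ones => parity 1

1


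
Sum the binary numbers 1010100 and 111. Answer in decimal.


1010100 + 111 = 1011011 = 91

91


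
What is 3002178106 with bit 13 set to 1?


3002178106 | (1 << 13) = 3002178106 | 8192 = 3002186298

3002186298


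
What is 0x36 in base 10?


36 hex = 54 decimal

54


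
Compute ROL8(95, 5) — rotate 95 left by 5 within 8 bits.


Rotate 0b1011111 left by 5 (8-bit) = 0b11101011 = 235

235


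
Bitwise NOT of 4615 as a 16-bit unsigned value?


~0b1001000000111 = 0b1110110111111000 = 60920 (16-bit unsigned)

60920


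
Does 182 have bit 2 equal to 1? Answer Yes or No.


0b10110110, bit 2 = 1. Yes

Yes


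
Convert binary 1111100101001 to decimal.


1111100101001 in decimal = 7977

7977


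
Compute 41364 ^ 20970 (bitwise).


0b1010000110010100 ^ 0b101000111101010 = 0b1111000001111110 = 61566

61566


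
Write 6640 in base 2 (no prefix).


6640 = 1100111110000 in binary

1100111110000


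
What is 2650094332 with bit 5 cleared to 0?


2650094332 & ~(1 << 5) = 2650094300

2650094300


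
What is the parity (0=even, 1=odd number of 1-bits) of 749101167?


0b101100101001100110000001101111 has 15 ones => parity 1

1


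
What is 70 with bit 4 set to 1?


70 | (1 << 4) = 70 | 16 = 86

86


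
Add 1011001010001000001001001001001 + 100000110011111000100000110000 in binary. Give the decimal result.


1011001010001000001001001001001 + 100000110011111000100000110000 = 1111010000100111001101001111001 = 2048105081

2048105081


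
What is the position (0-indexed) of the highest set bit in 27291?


0b110101010011011. Highest set bit at position 14

14


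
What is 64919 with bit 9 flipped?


64919 ^ (1 << 9) = 64919 ^ 512 = 65431

65431


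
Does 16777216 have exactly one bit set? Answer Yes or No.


0b1000000000000000000000000. Only one bit set => Yes

Yes


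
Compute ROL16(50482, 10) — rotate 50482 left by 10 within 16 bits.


Rotate 0b1100010100110010 left by 10 (16-bit) = 0b1100101100010100 = 51988

51988


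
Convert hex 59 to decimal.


59 hex = 89 decimal

89


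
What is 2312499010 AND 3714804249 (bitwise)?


0b10001001110101011110111101000010 & 0b11011101011010110110101000011001 = 0b10001001010000010110101000000000 = 2302765568

2302765568


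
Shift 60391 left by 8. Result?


0b1110101111100111 << 8 = 0b111010111110011100000000 = 15460096

15460096


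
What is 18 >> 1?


0b10010 >> 1 = 0b1001 = 9

9


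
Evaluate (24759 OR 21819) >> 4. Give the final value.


Step 1: 24759 | 21819 = 30143
Step 2: 30143 >> 4 = 1883

1883


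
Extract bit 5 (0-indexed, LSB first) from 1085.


0b10000111101, position 5 = 1

1


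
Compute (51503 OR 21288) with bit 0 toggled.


Step 1: 51503 | 21288 = 56111
Step 2: 56111 ^ (1 << 0) = 56111 ^ 1 = 56110

56110


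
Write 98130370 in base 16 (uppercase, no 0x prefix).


98130370 = 5D959C2 hex

5D959C2


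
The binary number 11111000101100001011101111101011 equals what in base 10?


11111000101100001011101111101011 in decimal = 4172332011

4172332011


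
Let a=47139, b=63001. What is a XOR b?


47139 ^ 63001 = 20026

20026


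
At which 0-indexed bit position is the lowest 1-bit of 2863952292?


0b10101010101101000111000110100100. Lowest set bit at position 2

2


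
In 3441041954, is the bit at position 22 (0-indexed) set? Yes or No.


0b11001101000110100010001000100010, bit 22 = 0. No

No


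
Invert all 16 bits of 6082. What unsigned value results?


6082 ^ 65535 = 59453

59453


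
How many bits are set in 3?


0b11 has 2 set bits

2


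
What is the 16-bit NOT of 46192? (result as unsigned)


~0b1011010001110000 = 0b100101110001111 = 19343 (16-bit unsigned)

19343


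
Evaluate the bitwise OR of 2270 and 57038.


0b100011011110 | 0b1101111011001110 = 0b1101111011011110 = 57054

57054


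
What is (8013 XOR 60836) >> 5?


Step 1: 8013 ^ 60836 = 62185
Step 2: 62185 >> 5 = 1943

1943


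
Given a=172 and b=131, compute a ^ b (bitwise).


172 ^ 131 = 47

47


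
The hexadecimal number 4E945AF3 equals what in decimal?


4E945AF3 hex = 1318345459 decimal

1318345459


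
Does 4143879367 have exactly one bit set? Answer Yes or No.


0b11110110111111101001010011000111. Multiple bits set => No

No


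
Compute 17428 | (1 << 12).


17428 | (1 << 12) = 17428 | 4096 = 21524

21524


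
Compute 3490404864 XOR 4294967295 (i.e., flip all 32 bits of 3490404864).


3490404864 ^ 4294967295 = 804562431

804562431


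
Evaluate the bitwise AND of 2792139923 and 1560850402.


0b10100110011011001010110010010011 & 0b1011101000010001010111111100010 = 0b100000010001010110010000010 = 67677314

67677314


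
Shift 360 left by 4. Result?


0b101101000 << 4 = 0b1011010000000 = 5760

5760


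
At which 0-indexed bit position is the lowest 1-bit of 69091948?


0b100000111100100001001101100. Lowest set bit at position 2

2


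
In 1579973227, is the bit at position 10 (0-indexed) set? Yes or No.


0b1011110001011000111101001101011, bit 10 = 0. No

No


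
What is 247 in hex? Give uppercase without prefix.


247 = F7 hex

F7


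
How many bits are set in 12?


0b1100 has 2 set bits

2


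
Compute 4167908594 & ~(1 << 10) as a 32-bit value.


4167908594 & ~(1 << 10) = 4167907570

4167907570


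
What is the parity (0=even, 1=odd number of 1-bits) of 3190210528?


0b10111110001001101011111111100000 has 19 ones => parity 1

1


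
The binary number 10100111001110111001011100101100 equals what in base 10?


10100111001110111001011100101100 in decimal = 2805700396

2805700396


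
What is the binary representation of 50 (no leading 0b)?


50 = 110010 in binary

110010


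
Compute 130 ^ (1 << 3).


130 ^ (1 << 3) = 130 ^ 8 = 138

138


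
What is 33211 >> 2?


0b1000000110111011 >> 2 = 0b10000001101110 = 8302

8302


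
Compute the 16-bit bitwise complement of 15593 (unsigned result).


~0b11110011101001 = 0b1100001100010110 = 49942 (16-bit unsigned)

49942


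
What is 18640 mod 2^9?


18640 & 511 = 208

208


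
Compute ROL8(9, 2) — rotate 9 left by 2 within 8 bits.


Rotate 0b1001 left by 2 (8-bit) = 0b100100 = 36

36


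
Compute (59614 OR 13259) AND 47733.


Step 1: 59614 | 13259 = 64479
Step 2: 64479 & 47733 = 47701

47701


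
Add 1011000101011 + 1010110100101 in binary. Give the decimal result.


1011000101011 + 1010110100101 = 10101111010000 = 11216

11216


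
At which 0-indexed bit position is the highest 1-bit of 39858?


0b1001101110110010. Highest set bit at position 15

15


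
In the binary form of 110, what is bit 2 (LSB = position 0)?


0b1101110, position 2 = 1

1


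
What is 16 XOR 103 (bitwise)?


0b10000 ^ 0b1100111 = 0b1110111 = 119

119


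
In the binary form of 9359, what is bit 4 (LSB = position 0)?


0b10010010001111, position 4 = 0

0


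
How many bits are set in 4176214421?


0b11111000111010111111100110010101 has 21 set bits

21


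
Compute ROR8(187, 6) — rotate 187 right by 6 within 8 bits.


Rotate 0b10111011 right by 6 (8-bit) = 0b11101110 = 238

238


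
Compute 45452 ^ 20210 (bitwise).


0b1011000110001100 ^ 0b100111011110010 = 0b1111111101111110 = 65406

65406


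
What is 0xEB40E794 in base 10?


EB40E794 hex = 3946899348 decimal

3946899348


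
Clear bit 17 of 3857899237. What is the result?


3857899237 & ~(1 << 17) = 3857768165

3857768165


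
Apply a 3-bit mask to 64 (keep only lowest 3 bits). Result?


64 & 7 = 0

0


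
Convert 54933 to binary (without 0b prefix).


54933 = 1101011010010101 in binary

1101011010010101


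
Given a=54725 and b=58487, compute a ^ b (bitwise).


54725 ^ 58487 = 12722

12722


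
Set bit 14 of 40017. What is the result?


40017 | (1 << 14) = 40017 | 16384 = 56401

56401


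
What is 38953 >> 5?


0b1001100000101001 >> 5 = 0b10011000001 = 1217

1217


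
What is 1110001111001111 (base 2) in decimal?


1110001111001111 in decimal = 58319

58319


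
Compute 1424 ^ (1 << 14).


1424 ^ (1 << 14) = 1424 ^ 16384 = 17808

17808


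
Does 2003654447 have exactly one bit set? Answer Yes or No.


0b1110111011011010101011100101111. Multiple bits set => No

No


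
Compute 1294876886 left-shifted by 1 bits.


0b1001101001011100100000011010110 << 1 = 0b10011010010111001000000110101100 = 2589753772

2589753772


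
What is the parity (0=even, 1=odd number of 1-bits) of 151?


0b10010111 has 5 ones => parity 1

1


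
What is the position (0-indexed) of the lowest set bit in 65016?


0b1111110111111000. Lowest set bit at position 3

3


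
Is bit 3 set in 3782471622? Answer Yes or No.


0b11100001011100111110111111000110, bit 3 = 0. No

No


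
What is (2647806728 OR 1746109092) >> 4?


Step 1: 2647806728 | 1746109092 = 4258517932
Step 2: 4258517932 >> 4 = 266157370

266157370


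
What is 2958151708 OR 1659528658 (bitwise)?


0b10110000010100011101000000011100 | 0b1100010111010100110010111010010 = 0b11110010111110111111010111011110 = 4076598750

4076598750


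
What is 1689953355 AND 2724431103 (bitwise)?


0b1100100101110101010010001001011 & 0b10100010011000111000010011111111 = 0b100000001000101000010001001011 = 539133003

539133003


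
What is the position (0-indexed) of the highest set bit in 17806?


0b100010110001110. Highest set bit at position 14

14


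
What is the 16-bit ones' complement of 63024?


63024 ^ 65535 = 2511

2511


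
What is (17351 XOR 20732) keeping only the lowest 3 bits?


Step 1: 17351 ^ 20732 = 4923
Step 2: 4923 & 7 = 3

3


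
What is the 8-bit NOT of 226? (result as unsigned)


~0b11100010 = 0b11101 = 29 (8-bit unsigned)

29


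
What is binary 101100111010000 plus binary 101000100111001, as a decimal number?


101100111010000 + 101000100111001 = 1010101100001001 = 43785

43785


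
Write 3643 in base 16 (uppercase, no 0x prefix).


3643 = E3B hex

E3B


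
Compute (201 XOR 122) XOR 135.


Step 1: 201 ^ 122 = 179
Step 2: 179 ^ 135 = 52

52


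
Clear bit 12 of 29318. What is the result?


29318 & ~(1 << 12) = 25222

25222


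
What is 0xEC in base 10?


EC hex = 236 decimal

236


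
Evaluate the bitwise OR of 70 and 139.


0b1000110 | 0b10001011 = 0b11001111 = 207

207


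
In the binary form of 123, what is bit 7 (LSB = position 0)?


0b1111011, position 7 = 0

0


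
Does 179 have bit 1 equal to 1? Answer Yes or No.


0b10110011, bit 1 = 1. Yes

Yes


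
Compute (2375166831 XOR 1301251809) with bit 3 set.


Step 1: 2375166831 ^ 1301251809 = 3223170446
Step 2: 3223170446 | (1 << 3) = 3223170446 | 8 = 3223170446

3223170446


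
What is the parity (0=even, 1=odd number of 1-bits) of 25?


0b11001 has 3 ones => parity 1

1


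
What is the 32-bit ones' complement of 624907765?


624907765 ^ 4294967295 = 3670059530

3670059530


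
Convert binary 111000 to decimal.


111000 in decimal = 56

56


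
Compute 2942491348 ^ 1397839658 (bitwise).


0b10101111011000101101101011010100 ^ 0b1010011010100010101011100101010 = 0b11111100001100111000110111111110 = 4231237118

4231237118


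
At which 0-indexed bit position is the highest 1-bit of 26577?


0b110011111010001. Highest set bit at position 14

14


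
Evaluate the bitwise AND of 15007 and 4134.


0b11101010011111 & 0b1000000100110 = 0b1000000000110 = 4102

4102


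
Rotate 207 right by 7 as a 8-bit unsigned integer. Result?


Rotate 0b11001111 right by 7 (8-bit) = 0b10011111 = 159

159


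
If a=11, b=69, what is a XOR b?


11 ^ 69 = 78

78


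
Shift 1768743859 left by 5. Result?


0b1101001011011001110001110110011 << 5 = 0b110100101101100111000111011001100000 = 56599803488

56599803488


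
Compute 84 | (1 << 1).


84 | (1 << 1) = 84 | 2 = 86

86


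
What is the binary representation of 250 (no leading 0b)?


250 = 11111010 in binary

11111010


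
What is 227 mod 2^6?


227 & 63 = 35

35


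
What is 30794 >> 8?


0b111100001001010 >> 8 = 0b1111000 = 120

120


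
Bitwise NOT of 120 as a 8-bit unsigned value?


~0b1111000 = 0b10000111 = 135 (8-bit unsigned)

135


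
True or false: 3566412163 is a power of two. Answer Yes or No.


0b11010100100100110010000110000011. Multiple bits set => No

No


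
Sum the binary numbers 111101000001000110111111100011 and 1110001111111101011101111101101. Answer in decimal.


111101000001000110111111100011 + 1110001111111101011101111101101 = 10101111000000110010101111010000 = 2936220624

2936220624


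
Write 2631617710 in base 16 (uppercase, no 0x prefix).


2631617710 = 9CDB4CAE hex

9CDB4CAE


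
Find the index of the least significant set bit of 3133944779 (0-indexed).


0b10111010110011000011001111001011. Lowest set bit at position 0

0


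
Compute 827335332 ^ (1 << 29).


827335332 ^ (1 << 29) = 827335332 ^ 536870912 = 290464420

290464420


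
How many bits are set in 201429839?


0b1100000000011001001101001111 has 12 set bits

12


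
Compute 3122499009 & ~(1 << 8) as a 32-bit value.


3122499009 & ~(1 << 8) = 3122498753

3122498753


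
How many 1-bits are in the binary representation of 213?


0b11010101 has 5 set bits

5


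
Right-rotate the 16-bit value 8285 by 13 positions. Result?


Rotate 0b10000001011101 right by 13 (16-bit) = 0b1011101001 = 745

745


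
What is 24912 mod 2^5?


24912 & 31 = 16

16


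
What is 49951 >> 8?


0b1100001100011111 >> 8 = 0b11000011 = 195

195


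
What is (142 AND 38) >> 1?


Step 1: 142 & 38 = 6
Step 2: 6 >> 1 = 3

3


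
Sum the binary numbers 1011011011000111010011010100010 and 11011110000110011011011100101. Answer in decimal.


1011011011000111010011010100010 + 11011110000110011011011100101 = 1110111001001101101110110000111 = 1999035783

1999035783


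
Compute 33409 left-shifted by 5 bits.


0b1000001010000001 << 5 = 0b100000101000000100000 = 1069088

1069088


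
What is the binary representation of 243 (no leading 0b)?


243 = 11110011 in binary

11110011


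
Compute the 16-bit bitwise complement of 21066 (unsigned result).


~0b101001001001010 = 0b1010110110110101 = 44469 (16-bit unsigned)

44469


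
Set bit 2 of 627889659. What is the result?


627889659 | (1 << 2) = 627889659 | 4 = 627889663

627889663


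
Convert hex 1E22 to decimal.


1E22 hex = 7714 decimal

7714


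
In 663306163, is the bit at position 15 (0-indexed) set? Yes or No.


0b100111100010010011111110110011, bit 15 = 0. No

No


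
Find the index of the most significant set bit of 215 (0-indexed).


0b11010111. Highest set bit at position 7

7


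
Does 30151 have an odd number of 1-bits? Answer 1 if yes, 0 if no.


0b111010111000111 has 10 ones => parity 0

0


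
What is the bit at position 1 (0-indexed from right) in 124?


0b1111100, position 1 = 0

0


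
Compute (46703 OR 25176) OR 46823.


Step 1: 46703 | 25176 = 63103
Step 2: 63103 | 46823 = 63231

63231


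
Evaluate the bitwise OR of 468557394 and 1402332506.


0b11011111011011001111001010010 | 0b1010011100101011110010101011010 = 0b1011011111111011111111101011010 = 1543372634

1543372634


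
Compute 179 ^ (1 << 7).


179 ^ (1 << 7) = 179 ^ 128 = 51

51


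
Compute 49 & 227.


0b110001 & 0b11100011 = 0b100001 = 33

33


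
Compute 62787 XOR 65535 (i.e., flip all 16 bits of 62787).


62787 ^ 65535 = 2748

2748


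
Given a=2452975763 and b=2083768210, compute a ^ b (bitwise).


2452975763 ^ 2083768210 = 3993417473

3993417473


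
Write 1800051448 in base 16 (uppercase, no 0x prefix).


1800051448 = 6B4A9AF8 hex

6B4A9AF8


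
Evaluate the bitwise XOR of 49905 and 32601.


0b1100001011110001 ^ 0b111111101011001 = 0b1011110110101000 = 48552

48552


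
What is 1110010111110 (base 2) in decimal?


1110010111110 in decimal = 7358

7358


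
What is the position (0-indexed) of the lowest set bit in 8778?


0b10001001001010. Lowest set bit at position 1

1


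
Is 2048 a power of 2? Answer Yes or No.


0b100000000000. Only one bit set => Yes

Yes


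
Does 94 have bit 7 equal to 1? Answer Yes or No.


0b1011110, bit 7 = 0. No

No


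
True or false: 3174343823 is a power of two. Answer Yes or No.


0b10111101001101001010010010001111. Multiple bits set => No

No


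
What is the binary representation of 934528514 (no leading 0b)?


934528514 = 110111101100111100011000000010 in binary

110111101100111100011000000010


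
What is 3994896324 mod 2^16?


3994896324 & 65535 = 18372

18372


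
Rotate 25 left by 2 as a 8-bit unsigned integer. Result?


Rotate 0b11001 left by 2 (8-bit) = 0b1100100 = 100

100


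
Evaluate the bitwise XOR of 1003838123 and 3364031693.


0b111011110101010101101010101011 ^ 0b11001000100000110000110011001101 = 0b11110011010101100101011001100110 = 4082521702

4082521702


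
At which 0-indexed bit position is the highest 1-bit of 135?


0b10000111. Highest set bit at position 7

7


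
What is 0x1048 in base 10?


1048 hex = 4168 decimal

4168


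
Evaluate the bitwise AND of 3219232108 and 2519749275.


0b10111111111000011001010101101100 & 0b10010110001100000101001010011011 = 0b10010110001000000001000000001000 = 2518683656

2518683656


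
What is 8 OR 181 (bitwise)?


0b1000 | 0b10110101 = 0b10111101 = 189

189


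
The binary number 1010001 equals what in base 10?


1010001 in decimal = 81

81


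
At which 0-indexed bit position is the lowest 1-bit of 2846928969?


0b10101001101100001011000001001001. Lowest set bit at position 0

0


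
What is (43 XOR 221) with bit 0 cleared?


Step 1: 43 ^ 221 = 246
Step 2: 246 & ~(1 << 0) = 246

246


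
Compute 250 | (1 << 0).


250 | (1 << 0) = 250 | 1 = 251

251


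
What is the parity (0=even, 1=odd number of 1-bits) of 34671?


0b1000011101101111 has 10 ones => parity 0

0


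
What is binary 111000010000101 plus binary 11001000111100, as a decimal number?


111000010000101 + 11001000111100 = 1010001011000001 = 41665

41665


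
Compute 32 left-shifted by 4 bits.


0b100000 << 4 = 0b1000000000 = 512

512


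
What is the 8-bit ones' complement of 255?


255 ^ 255 = 0

0


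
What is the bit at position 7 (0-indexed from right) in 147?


0b10010011, position 7 = 1

1


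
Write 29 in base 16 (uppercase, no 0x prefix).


29 = 1D hex

1D


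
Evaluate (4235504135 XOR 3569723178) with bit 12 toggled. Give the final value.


Step 1: 4235504135 ^ 3569723178 = 682691885
Step 2: 682691885 ^ (1 << 12) = 682691885 ^ 4096 = 682695981

682695981


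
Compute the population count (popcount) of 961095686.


0b111001010010010010100000000110 has 11 set bits

11


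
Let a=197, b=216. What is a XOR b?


197 ^ 216 = 29

29


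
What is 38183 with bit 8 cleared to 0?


38183 & ~(1 << 8) = 37927

37927


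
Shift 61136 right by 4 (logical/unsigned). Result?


0b1110111011010000 >> 4 = 0b111011101101 = 3821

3821


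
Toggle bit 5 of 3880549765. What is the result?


3880549765 ^ (1 << 5) = 3880549765 ^ 32 = 3880549797

3880549797


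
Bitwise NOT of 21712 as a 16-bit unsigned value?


~0b101010011010000 = 0b1010101100101111 = 43823 (16-bit unsigned)

43823


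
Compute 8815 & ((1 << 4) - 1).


8815 & 15 = 15

15


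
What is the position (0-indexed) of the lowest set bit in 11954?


0b10111010110010. Lowest set bit at position 1

1


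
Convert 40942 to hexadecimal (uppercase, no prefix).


40942 = 9FEE hex

9FEE


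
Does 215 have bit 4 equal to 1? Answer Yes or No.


0b11010111, bit 4 = 1. Yes

Yes


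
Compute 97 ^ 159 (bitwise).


0b1100001 ^ 0b10011111 = 0b11111110 = 254

254


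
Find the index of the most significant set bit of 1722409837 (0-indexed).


0b1100110101010011110001101101101. Highest set bit at position 30

30


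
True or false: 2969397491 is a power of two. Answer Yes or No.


0b10110000111111010110100011110011. Multiple bits set => No

No


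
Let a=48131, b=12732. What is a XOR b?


48131 ^ 12732 = 36287

36287


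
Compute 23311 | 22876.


0b101101100001111 | 0b101100101011100 = 0b101101101011111 = 23391

23391


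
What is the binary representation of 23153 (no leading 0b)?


23153 = 101101001110001 in binary

101101001110001


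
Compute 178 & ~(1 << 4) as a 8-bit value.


178 & ~(1 << 4) = 162

162


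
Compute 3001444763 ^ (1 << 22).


3001444763 ^ (1 << 22) = 3001444763 ^ 4194304 = 2997250459

2997250459


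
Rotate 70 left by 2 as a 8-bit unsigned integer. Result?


Rotate 0b1000110 left by 2 (8-bit) = 0b11001 = 25

25


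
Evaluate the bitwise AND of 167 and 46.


0b10100111 & 0b101110 = 0b100110 = 38

38


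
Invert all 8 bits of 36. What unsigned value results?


36 ^ 255 = 219

219


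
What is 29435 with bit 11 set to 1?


29435 | (1 << 11) = 29435 | 2048 = 31483

31483


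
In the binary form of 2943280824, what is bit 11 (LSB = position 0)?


0b10101111011011101110011010111000, position 11 = 0

0


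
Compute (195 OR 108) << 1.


Step 1: 195 | 108 = 239
Step 2: 239 << 1 = 478

478


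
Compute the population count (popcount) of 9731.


0b10011000000011 has 5 set bits

5


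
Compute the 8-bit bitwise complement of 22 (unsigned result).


~0b10110 = 0b11101001 = 233 (8-bit unsigned)

233


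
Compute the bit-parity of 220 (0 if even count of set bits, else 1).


0b11011100 has 5 ones => parity 1

1


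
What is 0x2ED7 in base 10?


2ED7 hex = 11991 decimal

11991


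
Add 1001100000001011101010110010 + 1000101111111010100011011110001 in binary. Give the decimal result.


1001100000001011101010110010 + 1000101111111010100011011110001 = 1001111011111100000000110100011 = 1333658019

1333658019


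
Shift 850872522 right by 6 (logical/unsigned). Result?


0b110010101101110100100011001010 >> 6 = 0b110010101101110100100011 = 13294883

13294883


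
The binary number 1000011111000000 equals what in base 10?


1000011111000000 in decimal = 34752

34752


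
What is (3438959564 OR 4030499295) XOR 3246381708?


Step 1: 3438959564 | 4030499295 = 4244560863
Step 2: 4244560863 ^ 3246381708 = 1031864659

1031864659


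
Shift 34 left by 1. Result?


0b100010 << 1 = 0b1000100 = 68

68


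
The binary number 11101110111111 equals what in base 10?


11101110111111 in decimal = 15295

15295


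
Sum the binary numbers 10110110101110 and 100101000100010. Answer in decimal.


10110110101110 + 100101000100010 = 111011111010000 = 30672

30672


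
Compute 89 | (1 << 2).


89 | (1 << 2) = 89 | 4 = 93

93


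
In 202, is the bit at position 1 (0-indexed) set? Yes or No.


0b11001010, bit 1 = 1. Yes

Yes


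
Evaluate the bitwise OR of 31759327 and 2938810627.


0b1111001001001101111011111 | 0b10101111001010101011000100000011 = 0b10101111111011101011101111011111 = 2951658463

2951658463


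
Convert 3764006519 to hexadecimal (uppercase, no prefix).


3764006519 = E05A2E77 hex

E05A2E77


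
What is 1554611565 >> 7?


0b1011100101010010111110101101101 >> 7 = 0b101110010101001011111010 = 12145402

12145402


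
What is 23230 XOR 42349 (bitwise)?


0b101101010111110 ^ 0b1010010101101101 = 0b1111111111010011 = 65491

65491


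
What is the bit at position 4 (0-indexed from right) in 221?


0b11011101, position 4 = 1

1


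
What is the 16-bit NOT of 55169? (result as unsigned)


~0b1101011110000001 = 0b10100001111110 = 10366 (16-bit unsigned)

10366


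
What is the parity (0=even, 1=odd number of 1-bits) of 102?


0b1100110 has 4 ones => parity 0

0


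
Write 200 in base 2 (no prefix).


200 = 11001000 in binary

11001000


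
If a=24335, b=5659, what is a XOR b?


24335 ^ 5659 = 18708

18708


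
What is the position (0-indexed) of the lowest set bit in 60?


0b111100. Lowest set bit at position 2

2


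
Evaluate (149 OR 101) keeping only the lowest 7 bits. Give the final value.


Step 1: 149 | 101 = 245
Step 2: 245 & 127 = 117

117


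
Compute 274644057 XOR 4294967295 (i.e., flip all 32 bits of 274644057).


274644057 ^ 4294967295 = 4020323238

4020323238


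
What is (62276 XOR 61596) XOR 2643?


Step 1: 62276 ^ 61596 = 984
Step 2: 984 ^ 2643 = 2443

2443


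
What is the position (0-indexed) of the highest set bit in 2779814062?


0b10100101101100001001100010101110. Highest set bit at position 31

31


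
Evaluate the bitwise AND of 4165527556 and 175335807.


0b11111000010010001110100000000100 & 0b1010011100110110100101111111 = 0b1000010000000110100000000100 = 138438660

138438660


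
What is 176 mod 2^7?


176 & 127 = 48

48


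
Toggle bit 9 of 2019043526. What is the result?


2019043526 ^ (1 << 9) = 2019043526 ^ 512 = 2019044038

2019044038


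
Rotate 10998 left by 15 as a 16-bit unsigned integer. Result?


Rotate 0b10101011110110 left by 15 (16-bit) = 0b1010101111011 = 5499

5499


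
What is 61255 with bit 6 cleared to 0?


61255 & ~(1 << 6) = 61191

61191


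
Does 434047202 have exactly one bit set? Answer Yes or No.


0b11001110111110000100011100010. Multiple bits set => No

No


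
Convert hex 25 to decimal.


25 hex = 37 decimal

37


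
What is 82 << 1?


0b1010010 << 1 = 0b10100100 = 164

164


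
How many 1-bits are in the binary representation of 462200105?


0b11011100011001001110100101001 has 15 set bits

15


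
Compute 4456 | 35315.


0b1000101101000 | 0b1000100111110011 = 0b1001100111111011 = 39419

39419


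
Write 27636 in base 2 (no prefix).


27636 = 110101111110100 in binary

110101111110100


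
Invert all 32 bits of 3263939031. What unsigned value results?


3263939031 ^ 4294967295 = 1031028264

1031028264


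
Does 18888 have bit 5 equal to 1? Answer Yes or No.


0b100100111001000, bit 5 = 0. No

No


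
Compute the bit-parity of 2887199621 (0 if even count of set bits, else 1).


0b10101100000101110010101110000101 has 15 ones => parity 1

1


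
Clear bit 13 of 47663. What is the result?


47663 & ~(1 << 13) = 39471

39471


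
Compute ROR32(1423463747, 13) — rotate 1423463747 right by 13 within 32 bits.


Rotate 0b1010100110110000101010101000011 right by 13 (32-bit) = 0b10101010000110101010011011000010 = 2853873346

2853873346


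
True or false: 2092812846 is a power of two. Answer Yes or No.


0b1111100101111011100101000101110. Multiple bits set => No

No


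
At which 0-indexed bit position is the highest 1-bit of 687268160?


0b101000111101101110000101000000. Highest set bit at position 29

29


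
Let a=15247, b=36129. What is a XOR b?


15247 ^ 36129 = 46766

46766


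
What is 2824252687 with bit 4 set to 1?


2824252687 | (1 << 4) = 2824252687 | 16 = 2824252703

2824252703


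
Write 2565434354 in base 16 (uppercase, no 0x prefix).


2565434354 = 98E96BF2 hex

98E96BF2


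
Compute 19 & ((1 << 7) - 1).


19 & 127 = 19

19


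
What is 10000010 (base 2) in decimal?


10000010 in decimal = 130

130


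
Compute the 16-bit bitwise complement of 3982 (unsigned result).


~0b111110001110 = 0b1111000001110001 = 61553 (16-bit unsigned)

61553


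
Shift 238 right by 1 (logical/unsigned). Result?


0b11101110 >> 1 = 0b1110111 = 119

119


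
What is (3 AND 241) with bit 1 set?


Step 1: 3 & 241 = 1
Step 2: 1 | (1 << 1) = 1 | 2 = 3

3


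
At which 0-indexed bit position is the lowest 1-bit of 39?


0b100111. Lowest set bit at position 0

0


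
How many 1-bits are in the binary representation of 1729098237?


0b1100111000011111111000111111101 has 21 set bits

21


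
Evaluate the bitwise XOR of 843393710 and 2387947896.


0b110010010001010010101010101110 ^ 0b10001110010101010011000101111000 = 0b10111100000100000001101111010110 = 3155172310

3155172310


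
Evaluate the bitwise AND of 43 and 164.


0b101011 & 0b10100100 = 0b100000 = 32

32


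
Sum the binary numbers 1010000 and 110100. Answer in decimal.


1010000 + 110100 = 10000100 = 132

132


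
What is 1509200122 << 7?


0b1011001111101001001000011111010 << 7 = 0b10110011111010010010000111110100000000 = 193177615616

193177615616


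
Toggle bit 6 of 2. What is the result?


2 ^ (1 << 6) = 2 ^ 64 = 66

66


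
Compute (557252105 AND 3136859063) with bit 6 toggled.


Step 1: 557252105 & 3136859063 = 540060161
Step 2: 540060161 ^ (1 << 6) = 540060161 ^ 64 = 540060225

540060225


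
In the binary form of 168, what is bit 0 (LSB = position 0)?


0b10101000, position 0 = 0

0


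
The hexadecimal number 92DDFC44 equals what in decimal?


92DDFC44 hex = 2464021572 decimal

2464021572


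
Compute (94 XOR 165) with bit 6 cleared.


Step 1: 94 ^ 165 = 251
Step 2: 251 & ~(1 << 6) = 187

187


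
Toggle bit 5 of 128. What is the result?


128 ^ (1 << 5) = 128 ^ 32 = 160

160


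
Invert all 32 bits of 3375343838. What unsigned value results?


3375343838 ^ 4294967295 = 919623457

919623457


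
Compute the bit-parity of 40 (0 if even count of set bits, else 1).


0b101000 has 2 ones => parity 0

0


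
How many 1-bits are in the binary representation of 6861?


0b1101011001101 has 8 set bits

8


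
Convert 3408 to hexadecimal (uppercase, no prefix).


3408 = D50 hex

D50


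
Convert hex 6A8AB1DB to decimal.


6A8AB1DB hex = 1787474395 decimal

1787474395


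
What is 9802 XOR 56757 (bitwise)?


0b10011001001010 ^ 0b1101110110110101 = 0b1111101111111111 = 64511

64511


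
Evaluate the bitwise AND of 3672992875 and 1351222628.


0b11011010111011010110110001101011 & 0b1010000100010100000010101100100 = 0b1010000100010000000010001100000 = 1351091296

1351091296


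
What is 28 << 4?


0b11100 << 4 = 0b111000000 = 448

448


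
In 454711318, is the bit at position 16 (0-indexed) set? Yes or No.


0b11011000110100101100000010110, bit 16 = 0. No

No


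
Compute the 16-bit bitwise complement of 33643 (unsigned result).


~0b1000001101101011 = 0b111110010010100 = 31892 (16-bit unsigned)

31892


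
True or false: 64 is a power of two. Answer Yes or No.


0b1000000. Only one bit set => Yes

Yes


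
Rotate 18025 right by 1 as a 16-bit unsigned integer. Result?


Rotate 0b100011001101001 right by 1 (16-bit) = 0b1010001100110100 = 41780

41780


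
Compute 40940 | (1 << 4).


40940 | (1 << 4) = 40940 | 16 = 40956

40956


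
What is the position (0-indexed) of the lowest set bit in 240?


0b11110000. Lowest set bit at position 4

4


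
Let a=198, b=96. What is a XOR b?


198 ^ 96 = 166

166


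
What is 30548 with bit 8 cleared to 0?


30548 & ~(1 << 8) = 30292

30292


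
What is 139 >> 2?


0b10001011 >> 2 = 0b100010 = 34

34


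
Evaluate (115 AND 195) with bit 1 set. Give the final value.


Step 1: 115 & 195 = 67
Step 2: 67 | (1 << 1) = 67 | 2 = 67

67


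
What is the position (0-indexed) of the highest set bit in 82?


0b1010010. Highest set bit at position 6

6


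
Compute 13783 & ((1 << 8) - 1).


13783 & 255 = 215

215


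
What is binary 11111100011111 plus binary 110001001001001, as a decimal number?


11111100011111 + 110001001001001 = 1010000101101000 = 41320

41320


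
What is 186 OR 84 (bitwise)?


0b10111010 | 0b1010100 = 0b11111110 = 254

254


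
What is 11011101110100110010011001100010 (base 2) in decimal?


11011101110100110010011001100010 in decimal = 3721602658

3721602658


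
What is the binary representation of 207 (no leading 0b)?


207 = 11001111 in binary

11001111


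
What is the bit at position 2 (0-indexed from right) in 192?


0b11000000, position 2 = 0

0


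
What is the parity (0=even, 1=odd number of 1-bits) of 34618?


0b1000011100111010 has 8 ones => parity 0

0


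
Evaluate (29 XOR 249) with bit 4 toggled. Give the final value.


Step 1: 29 ^ 249 = 228
Step 2: 228 ^ (1 << 4) = 228 ^ 16 = 244

244


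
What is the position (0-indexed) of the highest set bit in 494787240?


0b11101011111011101101010101000. Highest set bit at position 28

28


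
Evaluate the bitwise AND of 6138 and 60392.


0b1011111111010 & 0b1110101111101000 = 0b1111101000 = 1000

1000


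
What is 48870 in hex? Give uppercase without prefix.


48870 = BEE6 hex

BEE6


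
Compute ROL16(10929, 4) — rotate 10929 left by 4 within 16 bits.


Rotate 0b10101010110001 left by 4 (16-bit) = 0b1010101100010010 = 43794

43794
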